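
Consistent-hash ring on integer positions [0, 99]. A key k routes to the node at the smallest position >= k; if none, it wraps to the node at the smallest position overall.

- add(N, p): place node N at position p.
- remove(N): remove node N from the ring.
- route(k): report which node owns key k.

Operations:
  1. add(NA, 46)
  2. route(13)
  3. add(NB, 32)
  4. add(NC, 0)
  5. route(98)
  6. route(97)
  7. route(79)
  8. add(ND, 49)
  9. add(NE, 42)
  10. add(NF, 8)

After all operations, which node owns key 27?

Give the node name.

Op 1: add NA@46 -> ring=[46:NA]
Op 2: route key 13: smallest pos >= 13 is 46 -> NA
Op 3: add NB@32 -> ring=[32:NB,46:NA]
Op 4: add NC@0 -> ring=[0:NC,32:NB,46:NA]
Op 5: route key 98: none >= 98, wrap to smallest pos 0 -> NC
Op 6: route key 97: none >= 97, wrap to smallest pos 0 -> NC
Op 7: route key 79: none >= 79, wrap to smallest pos 0 -> NC
Op 8: add ND@49 -> ring=[0:NC,32:NB,46:NA,49:ND]
Op 9: add NE@42 -> ring=[0:NC,32:NB,42:NE,46:NA,49:ND]
Op 10: add NF@8 -> ring=[0:NC,8:NF,32:NB,42:NE,46:NA,49:ND]
Final route key 27: smallest pos >= 27 is 32 -> NB

Answer: NB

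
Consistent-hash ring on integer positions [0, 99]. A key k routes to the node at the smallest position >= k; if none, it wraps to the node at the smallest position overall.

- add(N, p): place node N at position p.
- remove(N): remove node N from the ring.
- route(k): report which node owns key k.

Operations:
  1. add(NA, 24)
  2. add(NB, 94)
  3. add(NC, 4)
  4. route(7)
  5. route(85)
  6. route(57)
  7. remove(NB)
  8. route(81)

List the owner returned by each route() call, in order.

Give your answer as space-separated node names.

Op 1: add NA@24 -> ring=[24:NA]
Op 2: add NB@94 -> ring=[24:NA,94:NB]
Op 3: add NC@4 -> ring=[4:NC,24:NA,94:NB]
Op 4: route key 7: smallest pos >= 7 is 24 -> NA
Op 5: route key 85: smallest pos >= 85 is 94 -> NB
Op 6: route key 57: smallest pos >= 57 is 94 -> NB
Op 7: remove NB -> ring=[4:NC,24:NA]
Op 8: route key 81: none >= 81, wrap to smallest pos 4 -> NC

Answer: NA NB NB NC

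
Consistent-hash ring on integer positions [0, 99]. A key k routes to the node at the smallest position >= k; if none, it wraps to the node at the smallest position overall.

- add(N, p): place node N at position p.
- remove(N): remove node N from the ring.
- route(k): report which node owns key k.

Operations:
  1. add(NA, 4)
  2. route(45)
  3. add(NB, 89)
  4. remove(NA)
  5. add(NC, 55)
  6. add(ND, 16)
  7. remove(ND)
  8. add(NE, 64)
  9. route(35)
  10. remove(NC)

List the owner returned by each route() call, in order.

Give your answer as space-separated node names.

Op 1: add NA@4 -> ring=[4:NA]
Op 2: route key 45: none >= 45, wrap to smallest pos 4 -> NA
Op 3: add NB@89 -> ring=[4:NA,89:NB]
Op 4: remove NA -> ring=[89:NB]
Op 5: add NC@55 -> ring=[55:NC,89:NB]
Op 6: add ND@16 -> ring=[16:ND,55:NC,89:NB]
Op 7: remove ND -> ring=[55:NC,89:NB]
Op 8: add NE@64 -> ring=[55:NC,64:NE,89:NB]
Op 9: route key 35: smallest pos >= 35 is 55 -> NC
Op 10: remove NC -> ring=[64:NE,89:NB]

Answer: NA NC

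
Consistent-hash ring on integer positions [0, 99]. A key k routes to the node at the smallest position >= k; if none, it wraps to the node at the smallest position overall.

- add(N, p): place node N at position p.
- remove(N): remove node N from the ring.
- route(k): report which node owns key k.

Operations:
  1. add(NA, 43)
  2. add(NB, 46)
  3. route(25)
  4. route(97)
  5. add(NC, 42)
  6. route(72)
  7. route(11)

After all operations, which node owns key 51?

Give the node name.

Answer: NC

Derivation:
Op 1: add NA@43 -> ring=[43:NA]
Op 2: add NB@46 -> ring=[43:NA,46:NB]
Op 3: route key 25: smallest pos >= 25 is 43 -> NA
Op 4: route key 97: none >= 97, wrap to smallest pos 43 -> NA
Op 5: add NC@42 -> ring=[42:NC,43:NA,46:NB]
Op 6: route key 72: none >= 72, wrap to smallest pos 42 -> NC
Op 7: route key 11: smallest pos >= 11 is 42 -> NC
Final route key 51: none >= 51, wrap to smallest pos 42 -> NC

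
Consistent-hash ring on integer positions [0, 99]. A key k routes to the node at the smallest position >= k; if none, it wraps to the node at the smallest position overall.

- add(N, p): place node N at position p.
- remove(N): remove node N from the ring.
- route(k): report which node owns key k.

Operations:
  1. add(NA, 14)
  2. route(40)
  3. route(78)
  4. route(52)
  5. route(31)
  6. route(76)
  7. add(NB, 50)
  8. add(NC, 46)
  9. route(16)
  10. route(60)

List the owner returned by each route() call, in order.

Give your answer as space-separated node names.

Answer: NA NA NA NA NA NC NA

Derivation:
Op 1: add NA@14 -> ring=[14:NA]
Op 2: route key 40: none >= 40, wrap to smallest pos 14 -> NA
Op 3: route key 78: none >= 78, wrap to smallest pos 14 -> NA
Op 4: route key 52: none >= 52, wrap to smallest pos 14 -> NA
Op 5: route key 31: none >= 31, wrap to smallest pos 14 -> NA
Op 6: route key 76: none >= 76, wrap to smallest pos 14 -> NA
Op 7: add NB@50 -> ring=[14:NA,50:NB]
Op 8: add NC@46 -> ring=[14:NA,46:NC,50:NB]
Op 9: route key 16: smallest pos >= 16 is 46 -> NC
Op 10: route key 60: none >= 60, wrap to smallest pos 14 -> NA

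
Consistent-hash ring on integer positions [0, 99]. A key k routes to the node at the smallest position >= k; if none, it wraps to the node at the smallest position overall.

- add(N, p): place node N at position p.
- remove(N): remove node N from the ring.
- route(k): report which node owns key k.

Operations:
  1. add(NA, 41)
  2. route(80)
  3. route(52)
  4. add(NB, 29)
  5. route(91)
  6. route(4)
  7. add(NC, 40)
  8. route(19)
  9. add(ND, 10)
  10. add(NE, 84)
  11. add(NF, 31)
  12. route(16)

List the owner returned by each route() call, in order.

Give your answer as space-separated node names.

Answer: NA NA NB NB NB NB

Derivation:
Op 1: add NA@41 -> ring=[41:NA]
Op 2: route key 80: none >= 80, wrap to smallest pos 41 -> NA
Op 3: route key 52: none >= 52, wrap to smallest pos 41 -> NA
Op 4: add NB@29 -> ring=[29:NB,41:NA]
Op 5: route key 91: none >= 91, wrap to smallest pos 29 -> NB
Op 6: route key 4: smallest pos >= 4 is 29 -> NB
Op 7: add NC@40 -> ring=[29:NB,40:NC,41:NA]
Op 8: route key 19: smallest pos >= 19 is 29 -> NB
Op 9: add ND@10 -> ring=[10:ND,29:NB,40:NC,41:NA]
Op 10: add NE@84 -> ring=[10:ND,29:NB,40:NC,41:NA,84:NE]
Op 11: add NF@31 -> ring=[10:ND,29:NB,31:NF,40:NC,41:NA,84:NE]
Op 12: route key 16: smallest pos >= 16 is 29 -> NB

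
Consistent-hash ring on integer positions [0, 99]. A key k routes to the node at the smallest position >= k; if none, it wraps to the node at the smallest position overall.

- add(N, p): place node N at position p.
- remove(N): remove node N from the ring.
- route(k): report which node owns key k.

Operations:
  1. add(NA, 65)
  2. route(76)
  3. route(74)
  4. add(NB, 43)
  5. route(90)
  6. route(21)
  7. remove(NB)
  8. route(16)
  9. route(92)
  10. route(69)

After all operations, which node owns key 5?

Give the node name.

Answer: NA

Derivation:
Op 1: add NA@65 -> ring=[65:NA]
Op 2: route key 76: none >= 76, wrap to smallest pos 65 -> NA
Op 3: route key 74: none >= 74, wrap to smallest pos 65 -> NA
Op 4: add NB@43 -> ring=[43:NB,65:NA]
Op 5: route key 90: none >= 90, wrap to smallest pos 43 -> NB
Op 6: route key 21: smallest pos >= 21 is 43 -> NB
Op 7: remove NB -> ring=[65:NA]
Op 8: route key 16: smallest pos >= 16 is 65 -> NA
Op 9: route key 92: none >= 92, wrap to smallest pos 65 -> NA
Op 10: route key 69: none >= 69, wrap to smallest pos 65 -> NA
Final route key 5: smallest pos >= 5 is 65 -> NA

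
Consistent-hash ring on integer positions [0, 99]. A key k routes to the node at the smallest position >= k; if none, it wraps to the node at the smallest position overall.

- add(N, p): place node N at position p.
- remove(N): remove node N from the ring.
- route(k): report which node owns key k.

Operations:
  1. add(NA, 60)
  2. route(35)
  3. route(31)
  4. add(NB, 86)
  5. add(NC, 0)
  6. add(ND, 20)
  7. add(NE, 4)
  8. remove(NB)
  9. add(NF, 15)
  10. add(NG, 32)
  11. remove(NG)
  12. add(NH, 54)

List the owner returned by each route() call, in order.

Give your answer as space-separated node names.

Op 1: add NA@60 -> ring=[60:NA]
Op 2: route key 35: smallest pos >= 35 is 60 -> NA
Op 3: route key 31: smallest pos >= 31 is 60 -> NA
Op 4: add NB@86 -> ring=[60:NA,86:NB]
Op 5: add NC@0 -> ring=[0:NC,60:NA,86:NB]
Op 6: add ND@20 -> ring=[0:NC,20:ND,60:NA,86:NB]
Op 7: add NE@4 -> ring=[0:NC,4:NE,20:ND,60:NA,86:NB]
Op 8: remove NB -> ring=[0:NC,4:NE,20:ND,60:NA]
Op 9: add NF@15 -> ring=[0:NC,4:NE,15:NF,20:ND,60:NA]
Op 10: add NG@32 -> ring=[0:NC,4:NE,15:NF,20:ND,32:NG,60:NA]
Op 11: remove NG -> ring=[0:NC,4:NE,15:NF,20:ND,60:NA]
Op 12: add NH@54 -> ring=[0:NC,4:NE,15:NF,20:ND,54:NH,60:NA]

Answer: NA NA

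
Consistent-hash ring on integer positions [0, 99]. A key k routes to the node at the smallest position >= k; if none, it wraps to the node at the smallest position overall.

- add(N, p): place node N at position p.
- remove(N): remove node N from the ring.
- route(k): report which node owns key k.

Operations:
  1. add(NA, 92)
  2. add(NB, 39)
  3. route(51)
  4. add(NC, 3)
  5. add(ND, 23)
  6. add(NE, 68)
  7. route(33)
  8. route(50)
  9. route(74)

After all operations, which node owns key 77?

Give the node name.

Answer: NA

Derivation:
Op 1: add NA@92 -> ring=[92:NA]
Op 2: add NB@39 -> ring=[39:NB,92:NA]
Op 3: route key 51: smallest pos >= 51 is 92 -> NA
Op 4: add NC@3 -> ring=[3:NC,39:NB,92:NA]
Op 5: add ND@23 -> ring=[3:NC,23:ND,39:NB,92:NA]
Op 6: add NE@68 -> ring=[3:NC,23:ND,39:NB,68:NE,92:NA]
Op 7: route key 33: smallest pos >= 33 is 39 -> NB
Op 8: route key 50: smallest pos >= 50 is 68 -> NE
Op 9: route key 74: smallest pos >= 74 is 92 -> NA
Final route key 77: smallest pos >= 77 is 92 -> NA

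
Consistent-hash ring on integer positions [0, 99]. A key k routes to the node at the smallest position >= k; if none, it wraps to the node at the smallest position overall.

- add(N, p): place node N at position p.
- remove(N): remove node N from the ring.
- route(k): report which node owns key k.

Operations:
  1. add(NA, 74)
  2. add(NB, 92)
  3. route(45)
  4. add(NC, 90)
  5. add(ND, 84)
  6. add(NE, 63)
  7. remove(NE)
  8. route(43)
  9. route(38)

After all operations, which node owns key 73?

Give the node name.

Answer: NA

Derivation:
Op 1: add NA@74 -> ring=[74:NA]
Op 2: add NB@92 -> ring=[74:NA,92:NB]
Op 3: route key 45: smallest pos >= 45 is 74 -> NA
Op 4: add NC@90 -> ring=[74:NA,90:NC,92:NB]
Op 5: add ND@84 -> ring=[74:NA,84:ND,90:NC,92:NB]
Op 6: add NE@63 -> ring=[63:NE,74:NA,84:ND,90:NC,92:NB]
Op 7: remove NE -> ring=[74:NA,84:ND,90:NC,92:NB]
Op 8: route key 43: smallest pos >= 43 is 74 -> NA
Op 9: route key 38: smallest pos >= 38 is 74 -> NA
Final route key 73: smallest pos >= 73 is 74 -> NA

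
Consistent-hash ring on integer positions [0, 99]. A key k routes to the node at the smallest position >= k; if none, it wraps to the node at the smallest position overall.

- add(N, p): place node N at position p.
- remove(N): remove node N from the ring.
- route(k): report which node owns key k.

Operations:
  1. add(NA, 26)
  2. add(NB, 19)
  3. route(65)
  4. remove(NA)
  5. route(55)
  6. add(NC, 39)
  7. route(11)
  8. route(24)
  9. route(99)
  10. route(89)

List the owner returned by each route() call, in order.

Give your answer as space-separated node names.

Op 1: add NA@26 -> ring=[26:NA]
Op 2: add NB@19 -> ring=[19:NB,26:NA]
Op 3: route key 65: none >= 65, wrap to smallest pos 19 -> NB
Op 4: remove NA -> ring=[19:NB]
Op 5: route key 55: none >= 55, wrap to smallest pos 19 -> NB
Op 6: add NC@39 -> ring=[19:NB,39:NC]
Op 7: route key 11: smallest pos >= 11 is 19 -> NB
Op 8: route key 24: smallest pos >= 24 is 39 -> NC
Op 9: route key 99: none >= 99, wrap to smallest pos 19 -> NB
Op 10: route key 89: none >= 89, wrap to smallest pos 19 -> NB

Answer: NB NB NB NC NB NB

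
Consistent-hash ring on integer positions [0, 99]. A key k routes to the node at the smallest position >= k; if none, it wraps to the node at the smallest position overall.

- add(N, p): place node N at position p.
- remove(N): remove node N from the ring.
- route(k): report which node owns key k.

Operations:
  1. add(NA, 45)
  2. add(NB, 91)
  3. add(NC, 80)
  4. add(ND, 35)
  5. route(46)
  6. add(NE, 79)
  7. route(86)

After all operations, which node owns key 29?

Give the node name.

Answer: ND

Derivation:
Op 1: add NA@45 -> ring=[45:NA]
Op 2: add NB@91 -> ring=[45:NA,91:NB]
Op 3: add NC@80 -> ring=[45:NA,80:NC,91:NB]
Op 4: add ND@35 -> ring=[35:ND,45:NA,80:NC,91:NB]
Op 5: route key 46: smallest pos >= 46 is 80 -> NC
Op 6: add NE@79 -> ring=[35:ND,45:NA,79:NE,80:NC,91:NB]
Op 7: route key 86: smallest pos >= 86 is 91 -> NB
Final route key 29: smallest pos >= 29 is 35 -> ND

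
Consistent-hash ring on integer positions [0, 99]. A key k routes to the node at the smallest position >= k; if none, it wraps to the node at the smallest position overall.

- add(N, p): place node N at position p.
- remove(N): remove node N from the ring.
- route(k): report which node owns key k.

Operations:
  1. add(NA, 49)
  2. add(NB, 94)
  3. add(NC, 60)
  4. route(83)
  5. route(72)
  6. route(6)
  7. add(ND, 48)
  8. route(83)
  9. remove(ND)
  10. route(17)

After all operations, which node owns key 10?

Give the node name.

Op 1: add NA@49 -> ring=[49:NA]
Op 2: add NB@94 -> ring=[49:NA,94:NB]
Op 3: add NC@60 -> ring=[49:NA,60:NC,94:NB]
Op 4: route key 83: smallest pos >= 83 is 94 -> NB
Op 5: route key 72: smallest pos >= 72 is 94 -> NB
Op 6: route key 6: smallest pos >= 6 is 49 -> NA
Op 7: add ND@48 -> ring=[48:ND,49:NA,60:NC,94:NB]
Op 8: route key 83: smallest pos >= 83 is 94 -> NB
Op 9: remove ND -> ring=[49:NA,60:NC,94:NB]
Op 10: route key 17: smallest pos >= 17 is 49 -> NA
Final route key 10: smallest pos >= 10 is 49 -> NA

Answer: NA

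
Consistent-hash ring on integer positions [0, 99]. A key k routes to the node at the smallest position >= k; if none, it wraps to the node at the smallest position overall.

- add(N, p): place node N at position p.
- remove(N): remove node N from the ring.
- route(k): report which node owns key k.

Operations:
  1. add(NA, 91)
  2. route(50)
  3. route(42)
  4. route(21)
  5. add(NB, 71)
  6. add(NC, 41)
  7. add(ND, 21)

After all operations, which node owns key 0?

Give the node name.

Op 1: add NA@91 -> ring=[91:NA]
Op 2: route key 50: smallest pos >= 50 is 91 -> NA
Op 3: route key 42: smallest pos >= 42 is 91 -> NA
Op 4: route key 21: smallest pos >= 21 is 91 -> NA
Op 5: add NB@71 -> ring=[71:NB,91:NA]
Op 6: add NC@41 -> ring=[41:NC,71:NB,91:NA]
Op 7: add ND@21 -> ring=[21:ND,41:NC,71:NB,91:NA]
Final route key 0: smallest pos >= 0 is 21 -> ND

Answer: ND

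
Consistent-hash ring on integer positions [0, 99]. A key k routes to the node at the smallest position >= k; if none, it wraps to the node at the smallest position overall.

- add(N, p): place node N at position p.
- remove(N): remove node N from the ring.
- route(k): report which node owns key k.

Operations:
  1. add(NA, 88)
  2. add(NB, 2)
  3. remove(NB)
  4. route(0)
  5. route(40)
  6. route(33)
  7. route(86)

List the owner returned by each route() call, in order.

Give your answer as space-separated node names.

Op 1: add NA@88 -> ring=[88:NA]
Op 2: add NB@2 -> ring=[2:NB,88:NA]
Op 3: remove NB -> ring=[88:NA]
Op 4: route key 0: smallest pos >= 0 is 88 -> NA
Op 5: route key 40: smallest pos >= 40 is 88 -> NA
Op 6: route key 33: smallest pos >= 33 is 88 -> NA
Op 7: route key 86: smallest pos >= 86 is 88 -> NA

Answer: NA NA NA NA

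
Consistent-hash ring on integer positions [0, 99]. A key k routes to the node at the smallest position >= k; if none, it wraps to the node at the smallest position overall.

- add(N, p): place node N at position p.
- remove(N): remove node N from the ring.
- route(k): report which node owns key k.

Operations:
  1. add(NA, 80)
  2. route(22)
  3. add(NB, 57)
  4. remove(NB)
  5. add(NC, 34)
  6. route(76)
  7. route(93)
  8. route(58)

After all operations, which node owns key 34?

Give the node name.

Op 1: add NA@80 -> ring=[80:NA]
Op 2: route key 22: smallest pos >= 22 is 80 -> NA
Op 3: add NB@57 -> ring=[57:NB,80:NA]
Op 4: remove NB -> ring=[80:NA]
Op 5: add NC@34 -> ring=[34:NC,80:NA]
Op 6: route key 76: smallest pos >= 76 is 80 -> NA
Op 7: route key 93: none >= 93, wrap to smallest pos 34 -> NC
Op 8: route key 58: smallest pos >= 58 is 80 -> NA
Final route key 34: smallest pos >= 34 is 34 -> NC

Answer: NC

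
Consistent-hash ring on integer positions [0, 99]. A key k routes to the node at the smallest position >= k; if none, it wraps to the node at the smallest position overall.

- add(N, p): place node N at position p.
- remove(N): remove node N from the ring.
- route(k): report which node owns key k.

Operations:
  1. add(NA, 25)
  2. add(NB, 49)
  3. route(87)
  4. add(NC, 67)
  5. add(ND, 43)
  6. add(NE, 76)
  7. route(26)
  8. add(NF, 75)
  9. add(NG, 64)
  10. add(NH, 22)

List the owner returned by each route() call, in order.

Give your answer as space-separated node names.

Op 1: add NA@25 -> ring=[25:NA]
Op 2: add NB@49 -> ring=[25:NA,49:NB]
Op 3: route key 87: none >= 87, wrap to smallest pos 25 -> NA
Op 4: add NC@67 -> ring=[25:NA,49:NB,67:NC]
Op 5: add ND@43 -> ring=[25:NA,43:ND,49:NB,67:NC]
Op 6: add NE@76 -> ring=[25:NA,43:ND,49:NB,67:NC,76:NE]
Op 7: route key 26: smallest pos >= 26 is 43 -> ND
Op 8: add NF@75 -> ring=[25:NA,43:ND,49:NB,67:NC,75:NF,76:NE]
Op 9: add NG@64 -> ring=[25:NA,43:ND,49:NB,64:NG,67:NC,75:NF,76:NE]
Op 10: add NH@22 -> ring=[22:NH,25:NA,43:ND,49:NB,64:NG,67:NC,75:NF,76:NE]

Answer: NA ND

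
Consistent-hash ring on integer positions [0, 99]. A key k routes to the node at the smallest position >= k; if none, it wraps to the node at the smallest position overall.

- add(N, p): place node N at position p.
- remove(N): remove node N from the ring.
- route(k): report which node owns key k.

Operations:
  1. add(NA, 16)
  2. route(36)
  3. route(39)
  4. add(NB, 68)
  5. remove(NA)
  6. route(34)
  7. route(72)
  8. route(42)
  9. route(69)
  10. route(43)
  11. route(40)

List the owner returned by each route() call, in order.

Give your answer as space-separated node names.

Answer: NA NA NB NB NB NB NB NB

Derivation:
Op 1: add NA@16 -> ring=[16:NA]
Op 2: route key 36: none >= 36, wrap to smallest pos 16 -> NA
Op 3: route key 39: none >= 39, wrap to smallest pos 16 -> NA
Op 4: add NB@68 -> ring=[16:NA,68:NB]
Op 5: remove NA -> ring=[68:NB]
Op 6: route key 34: smallest pos >= 34 is 68 -> NB
Op 7: route key 72: none >= 72, wrap to smallest pos 68 -> NB
Op 8: route key 42: smallest pos >= 42 is 68 -> NB
Op 9: route key 69: none >= 69, wrap to smallest pos 68 -> NB
Op 10: route key 43: smallest pos >= 43 is 68 -> NB
Op 11: route key 40: smallest pos >= 40 is 68 -> NB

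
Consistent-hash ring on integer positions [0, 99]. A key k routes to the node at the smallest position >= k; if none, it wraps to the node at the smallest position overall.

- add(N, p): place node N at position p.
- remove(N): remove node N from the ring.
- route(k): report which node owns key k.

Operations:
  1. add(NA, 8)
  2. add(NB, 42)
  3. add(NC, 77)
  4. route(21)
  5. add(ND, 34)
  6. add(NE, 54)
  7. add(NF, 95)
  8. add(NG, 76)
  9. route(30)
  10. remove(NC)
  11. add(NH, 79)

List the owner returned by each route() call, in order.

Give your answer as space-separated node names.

Answer: NB ND

Derivation:
Op 1: add NA@8 -> ring=[8:NA]
Op 2: add NB@42 -> ring=[8:NA,42:NB]
Op 3: add NC@77 -> ring=[8:NA,42:NB,77:NC]
Op 4: route key 21: smallest pos >= 21 is 42 -> NB
Op 5: add ND@34 -> ring=[8:NA,34:ND,42:NB,77:NC]
Op 6: add NE@54 -> ring=[8:NA,34:ND,42:NB,54:NE,77:NC]
Op 7: add NF@95 -> ring=[8:NA,34:ND,42:NB,54:NE,77:NC,95:NF]
Op 8: add NG@76 -> ring=[8:NA,34:ND,42:NB,54:NE,76:NG,77:NC,95:NF]
Op 9: route key 30: smallest pos >= 30 is 34 -> ND
Op 10: remove NC -> ring=[8:NA,34:ND,42:NB,54:NE,76:NG,95:NF]
Op 11: add NH@79 -> ring=[8:NA,34:ND,42:NB,54:NE,76:NG,79:NH,95:NF]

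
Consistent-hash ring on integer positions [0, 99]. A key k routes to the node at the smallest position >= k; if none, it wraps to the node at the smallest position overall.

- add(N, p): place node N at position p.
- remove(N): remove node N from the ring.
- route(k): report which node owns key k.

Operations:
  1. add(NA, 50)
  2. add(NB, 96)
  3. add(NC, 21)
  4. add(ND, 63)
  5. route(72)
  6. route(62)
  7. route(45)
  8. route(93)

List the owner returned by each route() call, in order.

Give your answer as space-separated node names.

Answer: NB ND NA NB

Derivation:
Op 1: add NA@50 -> ring=[50:NA]
Op 2: add NB@96 -> ring=[50:NA,96:NB]
Op 3: add NC@21 -> ring=[21:NC,50:NA,96:NB]
Op 4: add ND@63 -> ring=[21:NC,50:NA,63:ND,96:NB]
Op 5: route key 72: smallest pos >= 72 is 96 -> NB
Op 6: route key 62: smallest pos >= 62 is 63 -> ND
Op 7: route key 45: smallest pos >= 45 is 50 -> NA
Op 8: route key 93: smallest pos >= 93 is 96 -> NB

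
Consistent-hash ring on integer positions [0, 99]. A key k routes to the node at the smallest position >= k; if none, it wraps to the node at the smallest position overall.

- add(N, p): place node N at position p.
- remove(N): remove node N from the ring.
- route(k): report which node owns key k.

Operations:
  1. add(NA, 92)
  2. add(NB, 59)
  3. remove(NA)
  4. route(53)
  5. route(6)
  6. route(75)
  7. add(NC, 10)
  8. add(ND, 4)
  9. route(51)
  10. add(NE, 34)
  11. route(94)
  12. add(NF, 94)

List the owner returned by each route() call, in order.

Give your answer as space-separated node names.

Op 1: add NA@92 -> ring=[92:NA]
Op 2: add NB@59 -> ring=[59:NB,92:NA]
Op 3: remove NA -> ring=[59:NB]
Op 4: route key 53: smallest pos >= 53 is 59 -> NB
Op 5: route key 6: smallest pos >= 6 is 59 -> NB
Op 6: route key 75: none >= 75, wrap to smallest pos 59 -> NB
Op 7: add NC@10 -> ring=[10:NC,59:NB]
Op 8: add ND@4 -> ring=[4:ND,10:NC,59:NB]
Op 9: route key 51: smallest pos >= 51 is 59 -> NB
Op 10: add NE@34 -> ring=[4:ND,10:NC,34:NE,59:NB]
Op 11: route key 94: none >= 94, wrap to smallest pos 4 -> ND
Op 12: add NF@94 -> ring=[4:ND,10:NC,34:NE,59:NB,94:NF]

Answer: NB NB NB NB ND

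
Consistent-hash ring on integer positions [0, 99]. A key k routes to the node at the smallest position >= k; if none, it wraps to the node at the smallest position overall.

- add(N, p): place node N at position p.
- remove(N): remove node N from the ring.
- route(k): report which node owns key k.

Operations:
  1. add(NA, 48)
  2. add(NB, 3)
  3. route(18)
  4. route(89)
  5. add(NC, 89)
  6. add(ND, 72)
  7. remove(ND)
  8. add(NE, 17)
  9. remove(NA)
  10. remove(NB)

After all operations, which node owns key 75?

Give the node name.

Op 1: add NA@48 -> ring=[48:NA]
Op 2: add NB@3 -> ring=[3:NB,48:NA]
Op 3: route key 18: smallest pos >= 18 is 48 -> NA
Op 4: route key 89: none >= 89, wrap to smallest pos 3 -> NB
Op 5: add NC@89 -> ring=[3:NB,48:NA,89:NC]
Op 6: add ND@72 -> ring=[3:NB,48:NA,72:ND,89:NC]
Op 7: remove ND -> ring=[3:NB,48:NA,89:NC]
Op 8: add NE@17 -> ring=[3:NB,17:NE,48:NA,89:NC]
Op 9: remove NA -> ring=[3:NB,17:NE,89:NC]
Op 10: remove NB -> ring=[17:NE,89:NC]
Final route key 75: smallest pos >= 75 is 89 -> NC

Answer: NC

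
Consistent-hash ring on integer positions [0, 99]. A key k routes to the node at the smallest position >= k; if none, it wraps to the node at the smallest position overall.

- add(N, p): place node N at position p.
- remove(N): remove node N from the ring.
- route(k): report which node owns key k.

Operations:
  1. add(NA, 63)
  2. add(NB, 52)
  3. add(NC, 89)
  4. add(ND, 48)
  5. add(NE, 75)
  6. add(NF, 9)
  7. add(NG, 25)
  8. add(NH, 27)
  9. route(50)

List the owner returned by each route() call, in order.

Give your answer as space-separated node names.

Op 1: add NA@63 -> ring=[63:NA]
Op 2: add NB@52 -> ring=[52:NB,63:NA]
Op 3: add NC@89 -> ring=[52:NB,63:NA,89:NC]
Op 4: add ND@48 -> ring=[48:ND,52:NB,63:NA,89:NC]
Op 5: add NE@75 -> ring=[48:ND,52:NB,63:NA,75:NE,89:NC]
Op 6: add NF@9 -> ring=[9:NF,48:ND,52:NB,63:NA,75:NE,89:NC]
Op 7: add NG@25 -> ring=[9:NF,25:NG,48:ND,52:NB,63:NA,75:NE,89:NC]
Op 8: add NH@27 -> ring=[9:NF,25:NG,27:NH,48:ND,52:NB,63:NA,75:NE,89:NC]
Op 9: route key 50: smallest pos >= 50 is 52 -> NB

Answer: NB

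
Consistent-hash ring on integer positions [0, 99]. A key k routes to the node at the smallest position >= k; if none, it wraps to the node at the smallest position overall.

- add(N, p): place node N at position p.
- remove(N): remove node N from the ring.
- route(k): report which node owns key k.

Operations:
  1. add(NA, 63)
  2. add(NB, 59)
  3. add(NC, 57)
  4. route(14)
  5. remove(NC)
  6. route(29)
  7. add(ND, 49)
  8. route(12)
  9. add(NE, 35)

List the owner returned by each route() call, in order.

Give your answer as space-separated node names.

Answer: NC NB ND

Derivation:
Op 1: add NA@63 -> ring=[63:NA]
Op 2: add NB@59 -> ring=[59:NB,63:NA]
Op 3: add NC@57 -> ring=[57:NC,59:NB,63:NA]
Op 4: route key 14: smallest pos >= 14 is 57 -> NC
Op 5: remove NC -> ring=[59:NB,63:NA]
Op 6: route key 29: smallest pos >= 29 is 59 -> NB
Op 7: add ND@49 -> ring=[49:ND,59:NB,63:NA]
Op 8: route key 12: smallest pos >= 12 is 49 -> ND
Op 9: add NE@35 -> ring=[35:NE,49:ND,59:NB,63:NA]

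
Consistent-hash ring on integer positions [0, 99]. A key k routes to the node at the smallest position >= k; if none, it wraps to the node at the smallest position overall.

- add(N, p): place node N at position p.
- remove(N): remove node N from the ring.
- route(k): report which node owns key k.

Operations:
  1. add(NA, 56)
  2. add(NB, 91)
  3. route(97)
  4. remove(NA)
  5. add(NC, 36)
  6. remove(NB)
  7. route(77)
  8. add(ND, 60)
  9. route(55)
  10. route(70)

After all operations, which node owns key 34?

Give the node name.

Op 1: add NA@56 -> ring=[56:NA]
Op 2: add NB@91 -> ring=[56:NA,91:NB]
Op 3: route key 97: none >= 97, wrap to smallest pos 56 -> NA
Op 4: remove NA -> ring=[91:NB]
Op 5: add NC@36 -> ring=[36:NC,91:NB]
Op 6: remove NB -> ring=[36:NC]
Op 7: route key 77: none >= 77, wrap to smallest pos 36 -> NC
Op 8: add ND@60 -> ring=[36:NC,60:ND]
Op 9: route key 55: smallest pos >= 55 is 60 -> ND
Op 10: route key 70: none >= 70, wrap to smallest pos 36 -> NC
Final route key 34: smallest pos >= 34 is 36 -> NC

Answer: NC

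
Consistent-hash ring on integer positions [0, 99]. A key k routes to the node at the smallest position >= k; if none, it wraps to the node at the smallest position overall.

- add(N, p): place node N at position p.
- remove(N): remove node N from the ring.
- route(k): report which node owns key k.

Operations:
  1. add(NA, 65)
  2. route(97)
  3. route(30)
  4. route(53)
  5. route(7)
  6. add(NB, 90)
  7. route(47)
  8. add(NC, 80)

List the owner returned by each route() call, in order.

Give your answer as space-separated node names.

Op 1: add NA@65 -> ring=[65:NA]
Op 2: route key 97: none >= 97, wrap to smallest pos 65 -> NA
Op 3: route key 30: smallest pos >= 30 is 65 -> NA
Op 4: route key 53: smallest pos >= 53 is 65 -> NA
Op 5: route key 7: smallest pos >= 7 is 65 -> NA
Op 6: add NB@90 -> ring=[65:NA,90:NB]
Op 7: route key 47: smallest pos >= 47 is 65 -> NA
Op 8: add NC@80 -> ring=[65:NA,80:NC,90:NB]

Answer: NA NA NA NA NA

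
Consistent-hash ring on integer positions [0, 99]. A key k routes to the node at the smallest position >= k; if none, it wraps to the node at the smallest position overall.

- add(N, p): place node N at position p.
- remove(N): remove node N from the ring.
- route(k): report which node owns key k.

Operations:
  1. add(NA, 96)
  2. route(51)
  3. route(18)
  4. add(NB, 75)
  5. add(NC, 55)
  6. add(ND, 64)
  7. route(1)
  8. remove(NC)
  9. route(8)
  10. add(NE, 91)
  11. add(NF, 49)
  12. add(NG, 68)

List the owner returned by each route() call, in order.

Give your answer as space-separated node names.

Op 1: add NA@96 -> ring=[96:NA]
Op 2: route key 51: smallest pos >= 51 is 96 -> NA
Op 3: route key 18: smallest pos >= 18 is 96 -> NA
Op 4: add NB@75 -> ring=[75:NB,96:NA]
Op 5: add NC@55 -> ring=[55:NC,75:NB,96:NA]
Op 6: add ND@64 -> ring=[55:NC,64:ND,75:NB,96:NA]
Op 7: route key 1: smallest pos >= 1 is 55 -> NC
Op 8: remove NC -> ring=[64:ND,75:NB,96:NA]
Op 9: route key 8: smallest pos >= 8 is 64 -> ND
Op 10: add NE@91 -> ring=[64:ND,75:NB,91:NE,96:NA]
Op 11: add NF@49 -> ring=[49:NF,64:ND,75:NB,91:NE,96:NA]
Op 12: add NG@68 -> ring=[49:NF,64:ND,68:NG,75:NB,91:NE,96:NA]

Answer: NA NA NC ND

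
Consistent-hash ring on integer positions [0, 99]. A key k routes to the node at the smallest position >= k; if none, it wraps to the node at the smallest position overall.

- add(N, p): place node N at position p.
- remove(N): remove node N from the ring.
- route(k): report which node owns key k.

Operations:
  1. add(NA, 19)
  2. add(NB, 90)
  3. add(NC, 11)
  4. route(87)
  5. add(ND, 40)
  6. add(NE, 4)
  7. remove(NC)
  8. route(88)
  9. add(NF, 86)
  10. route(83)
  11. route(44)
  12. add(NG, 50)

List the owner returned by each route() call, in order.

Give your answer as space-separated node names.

Answer: NB NB NF NF

Derivation:
Op 1: add NA@19 -> ring=[19:NA]
Op 2: add NB@90 -> ring=[19:NA,90:NB]
Op 3: add NC@11 -> ring=[11:NC,19:NA,90:NB]
Op 4: route key 87: smallest pos >= 87 is 90 -> NB
Op 5: add ND@40 -> ring=[11:NC,19:NA,40:ND,90:NB]
Op 6: add NE@4 -> ring=[4:NE,11:NC,19:NA,40:ND,90:NB]
Op 7: remove NC -> ring=[4:NE,19:NA,40:ND,90:NB]
Op 8: route key 88: smallest pos >= 88 is 90 -> NB
Op 9: add NF@86 -> ring=[4:NE,19:NA,40:ND,86:NF,90:NB]
Op 10: route key 83: smallest pos >= 83 is 86 -> NF
Op 11: route key 44: smallest pos >= 44 is 86 -> NF
Op 12: add NG@50 -> ring=[4:NE,19:NA,40:ND,50:NG,86:NF,90:NB]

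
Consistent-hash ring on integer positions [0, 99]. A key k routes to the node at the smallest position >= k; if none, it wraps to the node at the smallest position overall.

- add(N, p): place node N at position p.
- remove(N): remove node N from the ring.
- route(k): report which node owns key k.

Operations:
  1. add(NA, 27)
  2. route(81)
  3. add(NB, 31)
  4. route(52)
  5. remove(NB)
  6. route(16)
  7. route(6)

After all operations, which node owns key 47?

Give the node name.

Op 1: add NA@27 -> ring=[27:NA]
Op 2: route key 81: none >= 81, wrap to smallest pos 27 -> NA
Op 3: add NB@31 -> ring=[27:NA,31:NB]
Op 4: route key 52: none >= 52, wrap to smallest pos 27 -> NA
Op 5: remove NB -> ring=[27:NA]
Op 6: route key 16: smallest pos >= 16 is 27 -> NA
Op 7: route key 6: smallest pos >= 6 is 27 -> NA
Final route key 47: none >= 47, wrap to smallest pos 27 -> NA

Answer: NA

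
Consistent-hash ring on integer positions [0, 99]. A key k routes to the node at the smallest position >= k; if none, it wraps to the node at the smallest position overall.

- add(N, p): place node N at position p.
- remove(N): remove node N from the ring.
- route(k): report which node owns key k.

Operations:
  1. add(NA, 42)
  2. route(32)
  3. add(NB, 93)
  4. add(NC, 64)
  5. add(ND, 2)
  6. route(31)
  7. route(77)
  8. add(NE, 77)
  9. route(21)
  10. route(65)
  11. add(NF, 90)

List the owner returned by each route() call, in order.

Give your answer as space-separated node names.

Op 1: add NA@42 -> ring=[42:NA]
Op 2: route key 32: smallest pos >= 32 is 42 -> NA
Op 3: add NB@93 -> ring=[42:NA,93:NB]
Op 4: add NC@64 -> ring=[42:NA,64:NC,93:NB]
Op 5: add ND@2 -> ring=[2:ND,42:NA,64:NC,93:NB]
Op 6: route key 31: smallest pos >= 31 is 42 -> NA
Op 7: route key 77: smallest pos >= 77 is 93 -> NB
Op 8: add NE@77 -> ring=[2:ND,42:NA,64:NC,77:NE,93:NB]
Op 9: route key 21: smallest pos >= 21 is 42 -> NA
Op 10: route key 65: smallest pos >= 65 is 77 -> NE
Op 11: add NF@90 -> ring=[2:ND,42:NA,64:NC,77:NE,90:NF,93:NB]

Answer: NA NA NB NA NE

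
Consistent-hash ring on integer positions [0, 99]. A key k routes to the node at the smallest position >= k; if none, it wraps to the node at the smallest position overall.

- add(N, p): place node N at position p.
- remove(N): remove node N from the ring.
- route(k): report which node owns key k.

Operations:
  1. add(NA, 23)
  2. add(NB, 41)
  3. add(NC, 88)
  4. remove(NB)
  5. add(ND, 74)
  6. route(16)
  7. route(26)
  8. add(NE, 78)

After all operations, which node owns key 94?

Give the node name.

Answer: NA

Derivation:
Op 1: add NA@23 -> ring=[23:NA]
Op 2: add NB@41 -> ring=[23:NA,41:NB]
Op 3: add NC@88 -> ring=[23:NA,41:NB,88:NC]
Op 4: remove NB -> ring=[23:NA,88:NC]
Op 5: add ND@74 -> ring=[23:NA,74:ND,88:NC]
Op 6: route key 16: smallest pos >= 16 is 23 -> NA
Op 7: route key 26: smallest pos >= 26 is 74 -> ND
Op 8: add NE@78 -> ring=[23:NA,74:ND,78:NE,88:NC]
Final route key 94: none >= 94, wrap to smallest pos 23 -> NA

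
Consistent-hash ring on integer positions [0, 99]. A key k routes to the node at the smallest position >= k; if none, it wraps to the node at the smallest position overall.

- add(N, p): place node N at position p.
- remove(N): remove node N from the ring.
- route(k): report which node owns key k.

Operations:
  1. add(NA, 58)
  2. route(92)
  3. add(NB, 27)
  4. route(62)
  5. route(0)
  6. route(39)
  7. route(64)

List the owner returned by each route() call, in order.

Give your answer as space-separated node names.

Answer: NA NB NB NA NB

Derivation:
Op 1: add NA@58 -> ring=[58:NA]
Op 2: route key 92: none >= 92, wrap to smallest pos 58 -> NA
Op 3: add NB@27 -> ring=[27:NB,58:NA]
Op 4: route key 62: none >= 62, wrap to smallest pos 27 -> NB
Op 5: route key 0: smallest pos >= 0 is 27 -> NB
Op 6: route key 39: smallest pos >= 39 is 58 -> NA
Op 7: route key 64: none >= 64, wrap to smallest pos 27 -> NB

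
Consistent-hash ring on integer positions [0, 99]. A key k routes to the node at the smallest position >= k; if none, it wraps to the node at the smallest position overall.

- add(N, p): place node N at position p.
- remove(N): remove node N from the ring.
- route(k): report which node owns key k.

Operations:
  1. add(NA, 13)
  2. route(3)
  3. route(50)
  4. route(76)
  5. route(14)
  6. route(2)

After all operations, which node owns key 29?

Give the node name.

Op 1: add NA@13 -> ring=[13:NA]
Op 2: route key 3: smallest pos >= 3 is 13 -> NA
Op 3: route key 50: none >= 50, wrap to smallest pos 13 -> NA
Op 4: route key 76: none >= 76, wrap to smallest pos 13 -> NA
Op 5: route key 14: none >= 14, wrap to smallest pos 13 -> NA
Op 6: route key 2: smallest pos >= 2 is 13 -> NA
Final route key 29: none >= 29, wrap to smallest pos 13 -> NA

Answer: NA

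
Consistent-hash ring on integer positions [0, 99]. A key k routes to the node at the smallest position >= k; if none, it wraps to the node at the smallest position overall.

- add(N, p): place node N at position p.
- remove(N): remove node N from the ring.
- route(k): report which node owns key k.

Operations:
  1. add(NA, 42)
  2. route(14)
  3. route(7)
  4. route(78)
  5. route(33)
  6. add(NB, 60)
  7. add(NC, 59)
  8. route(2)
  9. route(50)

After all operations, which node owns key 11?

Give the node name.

Answer: NA

Derivation:
Op 1: add NA@42 -> ring=[42:NA]
Op 2: route key 14: smallest pos >= 14 is 42 -> NA
Op 3: route key 7: smallest pos >= 7 is 42 -> NA
Op 4: route key 78: none >= 78, wrap to smallest pos 42 -> NA
Op 5: route key 33: smallest pos >= 33 is 42 -> NA
Op 6: add NB@60 -> ring=[42:NA,60:NB]
Op 7: add NC@59 -> ring=[42:NA,59:NC,60:NB]
Op 8: route key 2: smallest pos >= 2 is 42 -> NA
Op 9: route key 50: smallest pos >= 50 is 59 -> NC
Final route key 11: smallest pos >= 11 is 42 -> NA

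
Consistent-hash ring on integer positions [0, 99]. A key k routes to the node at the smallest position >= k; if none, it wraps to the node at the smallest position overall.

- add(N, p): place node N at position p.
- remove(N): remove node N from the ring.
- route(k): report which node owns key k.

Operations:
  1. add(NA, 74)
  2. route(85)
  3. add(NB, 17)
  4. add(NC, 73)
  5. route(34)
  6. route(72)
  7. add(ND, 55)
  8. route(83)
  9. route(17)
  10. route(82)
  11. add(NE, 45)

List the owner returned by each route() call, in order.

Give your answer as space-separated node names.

Op 1: add NA@74 -> ring=[74:NA]
Op 2: route key 85: none >= 85, wrap to smallest pos 74 -> NA
Op 3: add NB@17 -> ring=[17:NB,74:NA]
Op 4: add NC@73 -> ring=[17:NB,73:NC,74:NA]
Op 5: route key 34: smallest pos >= 34 is 73 -> NC
Op 6: route key 72: smallest pos >= 72 is 73 -> NC
Op 7: add ND@55 -> ring=[17:NB,55:ND,73:NC,74:NA]
Op 8: route key 83: none >= 83, wrap to smallest pos 17 -> NB
Op 9: route key 17: smallest pos >= 17 is 17 -> NB
Op 10: route key 82: none >= 82, wrap to smallest pos 17 -> NB
Op 11: add NE@45 -> ring=[17:NB,45:NE,55:ND,73:NC,74:NA]

Answer: NA NC NC NB NB NB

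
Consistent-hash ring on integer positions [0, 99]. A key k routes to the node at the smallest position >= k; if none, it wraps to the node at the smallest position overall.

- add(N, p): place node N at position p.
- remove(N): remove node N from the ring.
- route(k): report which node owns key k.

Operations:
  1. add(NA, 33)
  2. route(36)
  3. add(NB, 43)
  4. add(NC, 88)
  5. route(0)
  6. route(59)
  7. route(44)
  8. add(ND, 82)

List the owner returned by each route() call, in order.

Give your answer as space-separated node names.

Op 1: add NA@33 -> ring=[33:NA]
Op 2: route key 36: none >= 36, wrap to smallest pos 33 -> NA
Op 3: add NB@43 -> ring=[33:NA,43:NB]
Op 4: add NC@88 -> ring=[33:NA,43:NB,88:NC]
Op 5: route key 0: smallest pos >= 0 is 33 -> NA
Op 6: route key 59: smallest pos >= 59 is 88 -> NC
Op 7: route key 44: smallest pos >= 44 is 88 -> NC
Op 8: add ND@82 -> ring=[33:NA,43:NB,82:ND,88:NC]

Answer: NA NA NC NC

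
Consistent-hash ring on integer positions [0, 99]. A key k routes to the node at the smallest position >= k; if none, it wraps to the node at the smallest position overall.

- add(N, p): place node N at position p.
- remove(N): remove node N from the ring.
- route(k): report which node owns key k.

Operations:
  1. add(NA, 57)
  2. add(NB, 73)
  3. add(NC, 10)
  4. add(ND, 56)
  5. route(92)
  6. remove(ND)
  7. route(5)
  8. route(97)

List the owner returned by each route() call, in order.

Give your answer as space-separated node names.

Answer: NC NC NC

Derivation:
Op 1: add NA@57 -> ring=[57:NA]
Op 2: add NB@73 -> ring=[57:NA,73:NB]
Op 3: add NC@10 -> ring=[10:NC,57:NA,73:NB]
Op 4: add ND@56 -> ring=[10:NC,56:ND,57:NA,73:NB]
Op 5: route key 92: none >= 92, wrap to smallest pos 10 -> NC
Op 6: remove ND -> ring=[10:NC,57:NA,73:NB]
Op 7: route key 5: smallest pos >= 5 is 10 -> NC
Op 8: route key 97: none >= 97, wrap to smallest pos 10 -> NC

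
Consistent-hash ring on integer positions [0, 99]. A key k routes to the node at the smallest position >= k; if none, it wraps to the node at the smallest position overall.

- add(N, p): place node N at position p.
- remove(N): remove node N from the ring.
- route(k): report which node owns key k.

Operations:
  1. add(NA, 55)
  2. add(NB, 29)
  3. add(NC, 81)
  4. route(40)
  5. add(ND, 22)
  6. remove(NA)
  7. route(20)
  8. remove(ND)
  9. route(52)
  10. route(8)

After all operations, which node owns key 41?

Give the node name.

Op 1: add NA@55 -> ring=[55:NA]
Op 2: add NB@29 -> ring=[29:NB,55:NA]
Op 3: add NC@81 -> ring=[29:NB,55:NA,81:NC]
Op 4: route key 40: smallest pos >= 40 is 55 -> NA
Op 5: add ND@22 -> ring=[22:ND,29:NB,55:NA,81:NC]
Op 6: remove NA -> ring=[22:ND,29:NB,81:NC]
Op 7: route key 20: smallest pos >= 20 is 22 -> ND
Op 8: remove ND -> ring=[29:NB,81:NC]
Op 9: route key 52: smallest pos >= 52 is 81 -> NC
Op 10: route key 8: smallest pos >= 8 is 29 -> NB
Final route key 41: smallest pos >= 41 is 81 -> NC

Answer: NC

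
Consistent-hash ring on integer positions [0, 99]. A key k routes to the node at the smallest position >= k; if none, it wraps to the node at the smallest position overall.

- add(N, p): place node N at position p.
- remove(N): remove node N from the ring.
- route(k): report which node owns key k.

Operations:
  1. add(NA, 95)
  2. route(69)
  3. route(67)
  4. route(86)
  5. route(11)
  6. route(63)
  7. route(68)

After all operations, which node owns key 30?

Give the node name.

Op 1: add NA@95 -> ring=[95:NA]
Op 2: route key 69: smallest pos >= 69 is 95 -> NA
Op 3: route key 67: smallest pos >= 67 is 95 -> NA
Op 4: route key 86: smallest pos >= 86 is 95 -> NA
Op 5: route key 11: smallest pos >= 11 is 95 -> NA
Op 6: route key 63: smallest pos >= 63 is 95 -> NA
Op 7: route key 68: smallest pos >= 68 is 95 -> NA
Final route key 30: smallest pos >= 30 is 95 -> NA

Answer: NA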